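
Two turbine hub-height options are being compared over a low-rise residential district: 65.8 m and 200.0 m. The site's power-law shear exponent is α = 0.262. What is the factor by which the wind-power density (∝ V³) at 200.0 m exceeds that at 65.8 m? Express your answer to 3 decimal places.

2.396

Speed ratio: V_B/V_A = (z_B/z_A)^α = (200.0/65.8)^0.262 = (3.0395)^0.262 = 1.33812
Power-density ratio: P_B/P_A = (V_B/V_A)³ = (1.33812)³ = 2.39598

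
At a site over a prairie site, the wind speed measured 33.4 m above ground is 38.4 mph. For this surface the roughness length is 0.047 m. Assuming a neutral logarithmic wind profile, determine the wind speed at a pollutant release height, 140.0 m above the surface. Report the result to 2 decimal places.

46.78 mph

Log law: V(z) ∝ ln(z/z₀), so V₂/V₁ = ln(z₂/z₀) / ln(z₁/z₀).
ln(140.0/0.047) = 7.9993, ln(33.4/0.047) = 6.5662
V₂ = 38.4 × 7.9993/6.5662 = 38.4 × 1.2183 = 46.7809 mph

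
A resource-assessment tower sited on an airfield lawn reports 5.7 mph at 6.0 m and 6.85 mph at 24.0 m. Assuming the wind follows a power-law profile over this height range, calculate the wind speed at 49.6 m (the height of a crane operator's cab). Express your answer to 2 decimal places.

First find α: α = ln(V₂/V₁)/ln(z₂/z₁) = ln(6.85/5.7)/ln(24.0/6.0) = 0.18378/1.38629 = 0.1326
Extrapolate from 24.0 m to 49.6 m: V₃ = 6.85 × (49.6/24.0)^0.1326 = 6.85 × 1.1010 = 7.5420 mph

7.54 mph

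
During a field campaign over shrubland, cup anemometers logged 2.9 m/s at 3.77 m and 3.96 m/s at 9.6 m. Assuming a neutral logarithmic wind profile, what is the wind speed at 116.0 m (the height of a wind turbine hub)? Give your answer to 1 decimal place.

6.8 m/s

Log law: V ∝ ln(z/z₀). From the pair, with r = V₁/V₂ = 0.73232,
ln z₀ = (ln z₁ − r·ln z₂)/(1 − r) = (1.3271 − 0.73232×2.2618)/0.26768 = -1.2301 → z₀ = 0.2923 m
V₃ = V₁ · ln(z₃/z₀)/ln(z₁/z₀) = 2.9 × 5.9837/2.5572 = 6.7859 m/s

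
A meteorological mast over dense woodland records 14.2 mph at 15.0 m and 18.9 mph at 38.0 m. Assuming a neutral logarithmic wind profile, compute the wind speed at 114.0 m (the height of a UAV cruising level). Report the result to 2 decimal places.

24.45 mph

Log law: V ∝ ln(z/z₀). From the pair, with r = V₁/V₂ = 0.75132,
ln z₀ = (ln z₁ − r·ln z₂)/(1 − r) = (2.7081 − 0.75132×3.6376)/0.24868 = -0.1003 → z₀ = 0.9045 m
V₃ = V₁ · ln(z₃/z₀)/ln(z₁/z₀) = 14.2 × 4.8365/2.8084 = 24.4549 mph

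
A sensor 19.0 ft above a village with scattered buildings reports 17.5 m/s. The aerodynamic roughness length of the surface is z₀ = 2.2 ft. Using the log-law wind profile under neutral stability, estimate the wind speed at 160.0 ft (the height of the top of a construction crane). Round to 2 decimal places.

34.80 m/s

Log law: V(z) ∝ ln(z/z₀), so V₂/V₁ = ln(z₂/z₀) / ln(z₁/z₀).
ln(160.0/2.2) = 4.2867, ln(19.0/2.2) = 2.1560
V₂ = 17.5 × 4.2867/2.1560 = 17.5 × 1.9883 = 34.7951 m/s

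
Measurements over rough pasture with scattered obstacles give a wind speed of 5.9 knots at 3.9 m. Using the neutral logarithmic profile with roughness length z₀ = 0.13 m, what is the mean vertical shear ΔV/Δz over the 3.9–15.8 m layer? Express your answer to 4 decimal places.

Log law: V₂ = V₁ · ln(z₂/z₀)/ln(z₁/z₀) = 5.9 × 4.8002/3.4012 = 8.3269 knots
ΔV/Δz = (8.3269 − 5.9)/(15.8 − 3.9) = 2.4269/11.9000 = 0.20394 knots/m

0.2039 knots/m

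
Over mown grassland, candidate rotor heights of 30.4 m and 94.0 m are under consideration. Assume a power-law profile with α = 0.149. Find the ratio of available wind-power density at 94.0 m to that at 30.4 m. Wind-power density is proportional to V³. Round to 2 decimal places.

1.66

Speed ratio: V_B/V_A = (z_B/z_A)^α = (94.0/30.4)^0.149 = (3.0921)^0.149 = 1.18317
Power-density ratio: P_B/P_A = (V_B/V_A)³ = (1.18317)³ = 1.65632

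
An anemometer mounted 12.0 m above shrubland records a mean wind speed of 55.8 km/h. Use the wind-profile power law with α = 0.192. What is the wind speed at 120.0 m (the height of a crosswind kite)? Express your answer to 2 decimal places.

Power-law profile: V₂ = V₁ · (z₂/z₁)^α
V₂ = 55.8 × (120.0/12.0)^0.192 = 55.8 × (10.0000)^0.192
    = 55.8 × 1.5560 = 86.8229 km/h

86.82 km/h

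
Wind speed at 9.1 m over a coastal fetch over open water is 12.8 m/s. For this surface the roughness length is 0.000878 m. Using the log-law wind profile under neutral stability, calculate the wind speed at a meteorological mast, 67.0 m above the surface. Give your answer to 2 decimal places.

Log law: V(z) ∝ ln(z/z₀), so V₂/V₁ = ln(z₂/z₀) / ln(z₁/z₀).
ln(67.0/0.000878) = 11.2426, ln(9.1/0.000878) = 9.2461
V₂ = 12.8 × 11.2426/9.2461 = 12.8 × 1.2159 = 15.5638 m/s

15.56 m/s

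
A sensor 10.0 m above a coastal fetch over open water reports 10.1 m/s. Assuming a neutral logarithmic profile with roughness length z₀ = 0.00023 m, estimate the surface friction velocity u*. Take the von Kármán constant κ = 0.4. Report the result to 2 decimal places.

Log law: V(z) = (u*/κ) · ln(z/z₀) ⇒ u* = κ · V / ln(z/z₀)
u* = 0.4 × 10.1 / ln(10.0/0.00023) = 0.4 × 10.1 / 10.6800
   = 4.0400 / 10.6800 = 0.3783 m/s

u* ≈ 0.38 m/s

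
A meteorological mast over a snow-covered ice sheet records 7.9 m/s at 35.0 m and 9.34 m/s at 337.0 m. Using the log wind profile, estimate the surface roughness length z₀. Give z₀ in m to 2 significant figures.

Log law: V(z) ∝ ln(z/z₀). With r = V₁/V₂ = 7.9/9.34 = 0.84582,
r · ln(z₂/z₀) = ln(z₁/z₀) ⇒ ln z₀ = (ln z₁ − r·ln z₂)/(1 − r)
ln z₀ = (3.55535 − 0.84582×5.82008) / 0.15418 = -8.8692
z₀ = exp(-8.8692) = 0.0001406 m

z₀ ≈ 0.00014 m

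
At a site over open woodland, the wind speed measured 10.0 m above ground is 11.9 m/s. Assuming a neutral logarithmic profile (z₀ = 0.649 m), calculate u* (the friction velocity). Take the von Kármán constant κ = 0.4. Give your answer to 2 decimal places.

u* ≈ 1.74 m/s

Log law: V(z) = (u*/κ) · ln(z/z₀) ⇒ u* = κ · V / ln(z/z₀)
u* = 0.4 × 11.9 / ln(10.0/0.649) = 0.4 × 11.9 / 2.7349
   = 4.7600 / 2.7349 = 1.7405 m/s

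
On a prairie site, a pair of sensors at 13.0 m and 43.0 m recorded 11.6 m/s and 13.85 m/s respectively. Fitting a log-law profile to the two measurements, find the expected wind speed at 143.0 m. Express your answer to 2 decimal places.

Log law: V ∝ ln(z/z₀). From the pair, with r = V₁/V₂ = 0.83755,
ln z₀ = (ln z₁ − r·ln z₂)/(1 − r) = (2.5649 − 0.83755×3.7612)/0.16245 = -3.6024 → z₀ = 0.02726 m
V₃ = V₁ · ln(z₃/z₀)/ln(z₁/z₀) = 11.6 × 8.5652/6.1673 = 16.1101 m/s

16.11 m/s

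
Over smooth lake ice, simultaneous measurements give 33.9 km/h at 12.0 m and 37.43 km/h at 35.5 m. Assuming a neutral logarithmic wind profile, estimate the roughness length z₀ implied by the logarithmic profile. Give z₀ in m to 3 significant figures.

z₀ ≈ 0.000359 m

Log law: V(z) ∝ ln(z/z₀). With r = V₁/V₂ = 33.9/37.43 = 0.90569,
r · ln(z₂/z₀) = ln(z₁/z₀) ⇒ ln z₀ = (ln z₁ − r·ln z₂)/(1 − r)
ln z₀ = (2.48491 − 0.90569×3.56953) / 0.09431 = -7.9312
z₀ = exp(-7.9312) = 0.0003594 m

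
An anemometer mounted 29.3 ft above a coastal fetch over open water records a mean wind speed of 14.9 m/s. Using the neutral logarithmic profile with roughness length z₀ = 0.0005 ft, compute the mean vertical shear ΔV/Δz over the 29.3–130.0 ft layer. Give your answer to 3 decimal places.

0.020 m/s/ft

Log law: V₂ = V₁ · ln(z₂/z₀)/ln(z₁/z₀) = 14.9 × 12.4684/10.9785 = 16.9222 m/s
ΔV/Δz = (16.9222 − 14.9)/(130.0 − 29.3) = 2.0222/100.7000 = 0.02008 m/s/ft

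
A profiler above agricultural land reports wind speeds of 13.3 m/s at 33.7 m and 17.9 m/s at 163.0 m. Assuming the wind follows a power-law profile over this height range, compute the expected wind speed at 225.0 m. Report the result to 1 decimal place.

19.0 m/s

First find α: α = ln(V₂/V₁)/ln(z₂/z₁) = ln(17.9/13.3)/ln(163.0/33.7) = 0.29704/1.57625 = 0.1884
Extrapolate from 163.0 m to 225.0 m: V₃ = 17.9 × (225.0/163.0)^0.1884 = 17.9 × 1.0626 = 19.0210 m/s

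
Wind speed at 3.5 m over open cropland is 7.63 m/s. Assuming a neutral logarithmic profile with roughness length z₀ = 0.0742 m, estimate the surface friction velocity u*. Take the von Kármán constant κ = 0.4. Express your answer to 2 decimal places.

Log law: V(z) = (u*/κ) · ln(z/z₀) ⇒ u* = κ · V / ln(z/z₀)
u* = 0.4 × 7.63 / ln(3.5/0.0742) = 0.4 × 7.63 / 3.8538
   = 3.0520 / 3.8538 = 0.7920 m/s

u* ≈ 0.79 m/s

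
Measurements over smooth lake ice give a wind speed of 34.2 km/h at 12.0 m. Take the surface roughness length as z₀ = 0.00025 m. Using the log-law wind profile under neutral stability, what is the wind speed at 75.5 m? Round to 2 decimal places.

Log law: V(z) ∝ ln(z/z₀), so V₂/V₁ = ln(z₂/z₀) / ln(z₁/z₀).
ln(75.5/0.00025) = 12.6182, ln(12.0/0.00025) = 10.7790
V₂ = 34.2 × 12.6182/10.7790 = 34.2 × 1.1706 = 40.0356 km/h

40.04 km/h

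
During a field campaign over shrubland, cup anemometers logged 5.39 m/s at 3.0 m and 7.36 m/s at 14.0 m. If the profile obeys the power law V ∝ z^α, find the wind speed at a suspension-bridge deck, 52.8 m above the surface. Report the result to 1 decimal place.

First find α: α = ln(V₂/V₁)/ln(z₂/z₁) = ln(7.36/5.39)/ln(14.0/3.0) = 0.31151/1.54045 = 0.2022
Extrapolate from 14.0 m to 52.8 m: V₃ = 7.36 × (52.8/14.0)^0.2022 = 7.36 × 1.3079 = 9.6263 m/s

9.6 m/s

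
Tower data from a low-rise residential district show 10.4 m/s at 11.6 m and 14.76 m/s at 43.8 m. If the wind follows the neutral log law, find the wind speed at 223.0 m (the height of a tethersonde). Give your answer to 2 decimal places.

Log law: V ∝ ln(z/z₀). From the pair, with r = V₁/V₂ = 0.70461,
ln z₀ = (ln z₁ − r·ln z₂)/(1 − r) = (2.4510 − 0.70461×3.7796)/0.29539 = -0.7182 → z₀ = 0.4876 m
V₃ = V₁ · ln(z₃/z₀)/ln(z₁/z₀) = 10.4 × 6.1254/3.1692 = 20.1009 m/s

20.10 m/s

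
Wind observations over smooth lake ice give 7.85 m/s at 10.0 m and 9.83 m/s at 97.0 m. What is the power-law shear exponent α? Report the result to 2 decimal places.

α ≈ 0.10

Power law: V₂/V₁ = (z₂/z₁)^α ⇒ α = ln(V₂/V₁) / ln(z₂/z₁)
α = ln(9.83/7.85) / ln(97.0/10.0) = ln(1.2522) / ln(9.7000)
  = 0.22493 / 2.27213 = 0.09899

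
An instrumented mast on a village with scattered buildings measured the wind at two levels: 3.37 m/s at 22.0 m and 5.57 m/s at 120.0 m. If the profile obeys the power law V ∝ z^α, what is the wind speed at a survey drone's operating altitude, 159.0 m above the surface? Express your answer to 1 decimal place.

6.1 m/s

First find α: α = ln(V₂/V₁)/ln(z₂/z₁) = ln(5.57/3.37)/ln(120.0/22.0) = 0.50248/1.69645 = 0.2962
Extrapolate from 120.0 m to 159.0 m: V₃ = 5.57 × (159.0/120.0)^0.2962 = 5.57 × 1.0869 = 6.0542 m/s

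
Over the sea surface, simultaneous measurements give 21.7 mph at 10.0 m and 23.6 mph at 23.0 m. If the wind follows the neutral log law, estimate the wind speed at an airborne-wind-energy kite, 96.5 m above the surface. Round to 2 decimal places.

Log law: V ∝ ln(z/z₀). From the pair, with r = V₁/V₂ = 0.91949,
ln z₀ = (ln z₁ − r·ln z₂)/(1 − r) = (2.3026 − 0.91949×3.1355)/0.08051 = -7.2101 → z₀ = 0.0007391 m
V₃ = V₁ · ln(z₃/z₀)/ln(z₁/z₀) = 21.7 × 11.7797/9.5127 = 26.8713 mph

26.87 mph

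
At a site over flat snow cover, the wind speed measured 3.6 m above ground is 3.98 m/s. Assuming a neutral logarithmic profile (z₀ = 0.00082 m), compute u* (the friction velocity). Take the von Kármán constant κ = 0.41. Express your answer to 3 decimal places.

Log law: V(z) = (u*/κ) · ln(z/z₀) ⇒ u* = κ · V / ln(z/z₀)
u* = 0.41 × 3.98 / ln(3.6/0.00082) = 0.41 × 3.98 / 8.3871
   = 1.6318 / 8.3871 = 0.1946 m/s

u* ≈ 0.195 m/s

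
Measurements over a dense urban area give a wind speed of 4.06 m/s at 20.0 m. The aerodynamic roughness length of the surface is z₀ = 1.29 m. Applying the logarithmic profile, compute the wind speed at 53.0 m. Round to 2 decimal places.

5.50 m/s

Log law: V(z) ∝ ln(z/z₀), so V₂/V₁ = ln(z₂/z₀) / ln(z₁/z₀).
ln(53.0/1.29) = 3.7156, ln(20.0/1.29) = 2.7411
V₂ = 4.06 × 3.7156/2.7411 = 4.06 × 1.3555 = 5.5035 m/s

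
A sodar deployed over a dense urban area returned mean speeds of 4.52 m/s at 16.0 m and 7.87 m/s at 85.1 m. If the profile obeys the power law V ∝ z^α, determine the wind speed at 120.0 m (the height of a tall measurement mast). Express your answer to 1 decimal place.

8.8 m/s

First find α: α = ln(V₂/V₁)/ln(z₂/z₁) = ln(7.87/4.52)/ln(85.1/16.0) = 0.55455/1.67124 = 0.3318
Extrapolate from 85.1 m to 120.0 m: V₃ = 7.87 × (120.0/85.1)^0.3318 = 7.87 × 1.1208 = 8.8206 m/s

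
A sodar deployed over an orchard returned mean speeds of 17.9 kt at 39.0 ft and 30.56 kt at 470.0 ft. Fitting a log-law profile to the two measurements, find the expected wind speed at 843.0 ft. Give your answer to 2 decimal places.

33.53 kt

Log law: V ∝ ln(z/z₀). From the pair, with r = V₁/V₂ = 0.58573,
ln z₀ = (ln z₁ − r·ln z₂)/(1 − r) = (3.6636 − 0.58573×6.1527)/0.41427 = 0.1441 → z₀ = 1.155 ft
V₃ = V₁ · ln(z₃/z₀)/ln(z₁/z₀) = 17.9 × 6.5928/3.5194 = 33.5314 kt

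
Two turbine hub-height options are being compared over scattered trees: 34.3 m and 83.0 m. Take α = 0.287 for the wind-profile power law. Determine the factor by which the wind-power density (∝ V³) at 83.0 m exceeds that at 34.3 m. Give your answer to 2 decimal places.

Speed ratio: V_B/V_A = (z_B/z_A)^α = (83.0/34.3)^0.287 = (2.4198)^0.287 = 1.28868
Power-density ratio: P_B/P_A = (V_B/V_A)³ = (1.28868)³ = 2.14012

2.14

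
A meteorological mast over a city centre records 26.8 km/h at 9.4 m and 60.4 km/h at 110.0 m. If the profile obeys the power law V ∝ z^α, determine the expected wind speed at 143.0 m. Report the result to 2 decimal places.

First find α: α = ln(V₂/V₁)/ln(z₂/z₁) = ln(60.4/26.8)/ln(110.0/9.4) = 0.81259/2.45977 = 0.3304
Extrapolate from 110.0 m to 143.0 m: V₃ = 60.4 × (143.0/110.0)^0.3304 = 60.4 × 1.0905 = 65.8686 km/h

65.87 km/h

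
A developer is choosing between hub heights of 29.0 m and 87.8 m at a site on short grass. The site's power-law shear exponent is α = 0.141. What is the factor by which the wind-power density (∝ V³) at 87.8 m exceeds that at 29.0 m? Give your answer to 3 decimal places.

1.598

Speed ratio: V_B/V_A = (z_B/z_A)^α = (87.8/29.0)^0.141 = (3.0276)^0.141 = 1.16905
Power-density ratio: P_B/P_A = (V_B/V_A)³ = (1.16905)³ = 1.59773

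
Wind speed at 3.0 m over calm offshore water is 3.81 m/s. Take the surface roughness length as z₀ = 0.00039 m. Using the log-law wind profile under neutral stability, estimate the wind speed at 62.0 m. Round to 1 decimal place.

Log law: V(z) ∝ ln(z/z₀), so V₂/V₁ = ln(z₂/z₀) / ln(z₁/z₀).
ln(62.0/0.00039) = 11.9765, ln(3.0/0.00039) = 8.9480
V₂ = 3.81 × 11.9765/8.9480 = 3.81 × 1.3385 = 5.0995 m/s

5.1 m/s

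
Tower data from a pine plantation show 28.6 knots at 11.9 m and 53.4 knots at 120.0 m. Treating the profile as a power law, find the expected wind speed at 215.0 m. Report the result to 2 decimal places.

62.51 knots

First find α: α = ln(V₂/V₁)/ln(z₂/z₁) = ln(53.4/28.6)/ln(120.0/11.9) = 0.62440/2.31095 = 0.2702
Extrapolate from 120.0 m to 215.0 m: V₃ = 53.4 × (215.0/120.0)^0.2702 = 53.4 × 1.1707 = 62.5129 knots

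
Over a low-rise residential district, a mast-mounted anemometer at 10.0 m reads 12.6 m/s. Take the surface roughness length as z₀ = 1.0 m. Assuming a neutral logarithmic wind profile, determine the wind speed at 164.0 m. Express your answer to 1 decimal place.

27.9 m/s

Log law: V(z) ∝ ln(z/z₀), so V₂/V₁ = ln(z₂/z₀) / ln(z₁/z₀).
ln(164.0/1.0) = 5.0999, ln(10.0/1.0) = 2.3026
V₂ = 12.6 × 5.0999/2.3026 = 12.6 × 2.2148 = 27.9070 m/s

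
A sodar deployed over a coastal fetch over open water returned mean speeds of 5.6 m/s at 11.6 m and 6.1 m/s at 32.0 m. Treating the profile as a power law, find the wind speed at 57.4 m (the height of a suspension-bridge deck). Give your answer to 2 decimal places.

6.41 m/s

First find α: α = ln(V₂/V₁)/ln(z₂/z₁) = ln(6.1/5.6)/ln(32.0/11.6) = 0.08552/1.01473 = 0.0843
Extrapolate from 32.0 m to 57.4 m: V₃ = 6.1 × (57.4/32.0)^0.0843 = 6.1 × 1.0505 = 6.4079 m/s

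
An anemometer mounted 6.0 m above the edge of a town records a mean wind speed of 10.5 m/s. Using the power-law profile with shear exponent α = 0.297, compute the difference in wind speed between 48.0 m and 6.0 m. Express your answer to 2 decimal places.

Power law: V₂ = V₁ · (z₂/z₁)^α = 10.5 × (8.0000)^0.297 = 19.4718 m/s
ΔV = 19.4718 − 10.5 = 8.9718 m/s

8.97 m/s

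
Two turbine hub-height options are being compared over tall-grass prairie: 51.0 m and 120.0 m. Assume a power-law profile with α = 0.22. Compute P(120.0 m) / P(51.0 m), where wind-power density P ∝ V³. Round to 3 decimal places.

1.759

Speed ratio: V_B/V_A = (z_B/z_A)^α = (120.0/51.0)^0.22 = (2.3529)^0.22 = 1.20713
Power-density ratio: P_B/P_A = (V_B/V_A)³ = (1.20713)³ = 1.75899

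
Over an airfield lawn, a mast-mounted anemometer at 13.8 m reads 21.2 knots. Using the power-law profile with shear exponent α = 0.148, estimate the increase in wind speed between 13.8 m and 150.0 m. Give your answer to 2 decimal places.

8.98 knots

Power law: V₂ = V₁ · (z₂/z₁)^α = 21.2 × (10.8696)^0.148 = 30.1783 knots
ΔV = 30.1783 − 21.2 = 8.9783 knots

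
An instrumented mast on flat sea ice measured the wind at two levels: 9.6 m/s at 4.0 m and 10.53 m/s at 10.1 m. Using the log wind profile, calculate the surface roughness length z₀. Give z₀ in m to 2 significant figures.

z₀ ≈ 0.00028 m

Log law: V(z) ∝ ln(z/z₀). With r = V₁/V₂ = 9.6/10.53 = 0.91168,
r · ln(z₂/z₀) = ln(z₁/z₀) ⇒ ln z₀ = (ln z₁ − r·ln z₂)/(1 − r)
ln z₀ = (1.38629 − 0.91168×2.31254) / 0.08832 = -8.1749
z₀ = exp(-8.1749) = 0.0002816 m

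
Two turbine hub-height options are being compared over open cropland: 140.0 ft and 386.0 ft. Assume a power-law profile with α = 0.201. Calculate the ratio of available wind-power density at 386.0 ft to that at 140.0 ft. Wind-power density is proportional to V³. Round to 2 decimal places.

Speed ratio: V_B/V_A = (z_B/z_A)^α = (386.0/140.0)^0.201 = (2.7571)^0.201 = 1.22612
Power-density ratio: P_B/P_A = (V_B/V_A)³ = (1.22612)³ = 1.84330

1.84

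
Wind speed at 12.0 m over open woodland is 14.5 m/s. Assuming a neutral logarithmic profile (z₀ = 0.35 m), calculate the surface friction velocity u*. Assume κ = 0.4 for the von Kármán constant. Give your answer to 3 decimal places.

Log law: V(z) = (u*/κ) · ln(z/z₀) ⇒ u* = κ · V / ln(z/z₀)
u* = 0.4 × 14.5 / ln(12.0/0.35) = 0.4 × 14.5 / 3.5347
   = 5.8000 / 3.5347 = 1.6409 m/s

u* ≈ 1.641 m/s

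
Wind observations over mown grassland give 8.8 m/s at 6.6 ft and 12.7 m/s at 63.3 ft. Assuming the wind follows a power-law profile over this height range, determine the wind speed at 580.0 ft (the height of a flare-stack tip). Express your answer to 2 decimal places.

18.19 m/s

First find α: α = ln(V₂/V₁)/ln(z₂/z₁) = ln(12.7/8.8)/ln(63.3/6.6) = 0.36685/2.26082 = 0.1623
Extrapolate from 63.3 ft to 580.0 ft: V₃ = 12.7 × (580.0/63.3)^0.1623 = 12.7 × 1.4325 = 18.1931 m/s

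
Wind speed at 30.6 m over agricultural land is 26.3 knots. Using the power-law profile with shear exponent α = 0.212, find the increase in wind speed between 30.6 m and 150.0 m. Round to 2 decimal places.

10.54 knots

Power law: V₂ = V₁ · (z₂/z₁)^α = 26.3 × (4.9020)^0.212 = 36.8395 knots
ΔV = 36.8395 − 26.3 = 10.5395 knots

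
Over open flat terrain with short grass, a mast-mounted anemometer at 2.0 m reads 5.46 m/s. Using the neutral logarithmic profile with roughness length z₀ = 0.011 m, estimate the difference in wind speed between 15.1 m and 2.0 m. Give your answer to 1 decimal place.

Log law: V₂ = V₁ · ln(z₂/z₀)/ln(z₁/z₀) = 5.46 × 7.2246/5.2030 = 7.5814 m/s
ΔV = 7.5814 − 5.46 = 2.1214 m/s

2.1 m/s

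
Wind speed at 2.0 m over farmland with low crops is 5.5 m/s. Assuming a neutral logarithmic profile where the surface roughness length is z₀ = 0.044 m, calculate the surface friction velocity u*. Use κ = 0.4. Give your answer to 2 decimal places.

u* ≈ 0.58 m/s

Log law: V(z) = (u*/κ) · ln(z/z₀) ⇒ u* = κ · V / ln(z/z₀)
u* = 0.4 × 5.5 / ln(2.0/0.044) = 0.4 × 5.5 / 3.8167
   = 2.2000 / 3.8167 = 0.5764 m/s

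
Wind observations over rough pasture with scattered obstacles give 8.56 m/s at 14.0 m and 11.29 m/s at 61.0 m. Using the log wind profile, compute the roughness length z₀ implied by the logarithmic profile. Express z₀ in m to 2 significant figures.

z₀ ≈ 0.14 m

Log law: V(z) ∝ ln(z/z₀). With r = V₁/V₂ = 8.56/11.29 = 0.75819,
r · ln(z₂/z₀) = ln(z₁/z₀) ⇒ ln z₀ = (ln z₁ − r·ln z₂)/(1 − r)
ln z₀ = (2.63906 − 0.75819×4.11087) / 0.24181 = -1.9759
z₀ = exp(-1.9759) = 0.1386 m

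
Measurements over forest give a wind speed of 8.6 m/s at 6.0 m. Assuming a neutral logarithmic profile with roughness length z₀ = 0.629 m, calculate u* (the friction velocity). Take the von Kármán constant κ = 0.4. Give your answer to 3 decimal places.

u* ≈ 1.525 m/s

Log law: V(z) = (u*/κ) · ln(z/z₀) ⇒ u* = κ · V / ln(z/z₀)
u* = 0.4 × 8.6 / ln(6.0/0.629) = 0.4 × 8.6 / 2.2554
   = 3.4400 / 2.2554 = 1.5252 m/s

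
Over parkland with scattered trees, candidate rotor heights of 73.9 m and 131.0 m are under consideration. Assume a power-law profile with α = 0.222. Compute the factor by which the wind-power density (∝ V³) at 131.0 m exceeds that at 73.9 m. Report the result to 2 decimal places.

1.46

Speed ratio: V_B/V_A = (z_B/z_A)^α = (131.0/73.9)^0.222 = (1.7727)^0.222 = 1.13552
Power-density ratio: P_B/P_A = (V_B/V_A)³ = (1.13552)³ = 1.46415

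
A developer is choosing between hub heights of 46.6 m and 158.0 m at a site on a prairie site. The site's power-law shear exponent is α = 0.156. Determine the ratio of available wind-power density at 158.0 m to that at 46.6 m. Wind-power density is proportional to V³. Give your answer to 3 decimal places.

1.771

Speed ratio: V_B/V_A = (z_B/z_A)^α = (158.0/46.6)^0.156 = (3.3906)^0.156 = 1.20982
Power-density ratio: P_B/P_A = (V_B/V_A)³ = (1.20982)³ = 1.77079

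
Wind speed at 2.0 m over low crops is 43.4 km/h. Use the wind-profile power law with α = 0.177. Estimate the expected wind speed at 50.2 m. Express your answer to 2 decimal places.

Power-law profile: V₂ = V₁ · (z₂/z₁)^α
V₂ = 43.4 × (50.2/2.0)^0.177 = 43.4 × (25.1000)^0.177
    = 43.4 × 1.7691 = 76.7771 km/h

76.78 km/h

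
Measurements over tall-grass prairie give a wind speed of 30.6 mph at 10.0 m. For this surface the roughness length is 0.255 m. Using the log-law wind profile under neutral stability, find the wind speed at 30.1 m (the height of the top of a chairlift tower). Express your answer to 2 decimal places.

Log law: V(z) ∝ ln(z/z₀), so V₂/V₁ = ln(z₂/z₀) / ln(z₁/z₀).
ln(30.1/0.255) = 4.7710, ln(10.0/0.255) = 3.6691
V₂ = 30.6 × 4.7710/3.6691 = 30.6 × 1.3003 = 39.7902 mph

39.79 mph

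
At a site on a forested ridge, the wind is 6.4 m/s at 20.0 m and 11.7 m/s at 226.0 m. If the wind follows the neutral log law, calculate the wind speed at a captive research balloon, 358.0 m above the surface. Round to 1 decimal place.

Log law: V ∝ ln(z/z₀). From the pair, with r = V₁/V₂ = 0.54701,
ln z₀ = (ln z₁ − r·ln z₂)/(1 − r) = (2.9957 − 0.54701×5.4205)/0.45299 = 0.0677 → z₀ = 1.070 m
V₃ = V₁ · ln(z₃/z₀)/ln(z₁/z₀) = 6.4 × 5.8129/2.9281 = 12.7054 m/s

12.7 m/s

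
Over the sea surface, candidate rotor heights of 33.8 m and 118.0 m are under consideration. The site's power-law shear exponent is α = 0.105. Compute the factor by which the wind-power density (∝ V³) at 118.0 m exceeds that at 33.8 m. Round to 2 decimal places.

Speed ratio: V_B/V_A = (z_B/z_A)^α = (118.0/33.8)^0.105 = (3.4911)^0.105 = 1.14028
Power-density ratio: P_B/P_A = (V_B/V_A)³ = (1.14028)³ = 1.48263

1.48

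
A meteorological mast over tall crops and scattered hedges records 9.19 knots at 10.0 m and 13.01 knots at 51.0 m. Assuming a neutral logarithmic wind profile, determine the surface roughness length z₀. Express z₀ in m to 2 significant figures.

z₀ ≈ 0.20 m

Log law: V(z) ∝ ln(z/z₀). With r = V₁/V₂ = 9.19/13.01 = 0.70638,
r · ln(z₂/z₀) = ln(z₁/z₀) ⇒ ln z₀ = (ln z₁ − r·ln z₂)/(1 − r)
ln z₀ = (2.30259 − 0.70638×3.93183) / 0.29362 = -1.6170
z₀ = exp(-1.6170) = 0.1985 m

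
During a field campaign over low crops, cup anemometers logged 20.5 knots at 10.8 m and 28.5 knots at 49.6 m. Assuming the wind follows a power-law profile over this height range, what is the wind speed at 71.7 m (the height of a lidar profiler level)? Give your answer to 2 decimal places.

First find α: α = ln(V₂/V₁)/ln(z₂/z₁) = ln(28.5/20.5)/ln(49.6/10.8) = 0.32948/1.52444 = 0.2161
Extrapolate from 49.6 m to 71.7 m: V₃ = 28.5 × (71.7/49.6)^0.2161 = 28.5 × 1.0829 = 30.8627 knots

30.86 knots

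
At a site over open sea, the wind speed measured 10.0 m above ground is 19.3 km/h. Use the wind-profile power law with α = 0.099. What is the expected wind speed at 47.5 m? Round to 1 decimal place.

22.5 km/h

Power-law profile: V₂ = V₁ · (z₂/z₁)^α
V₂ = 19.3 × (47.5/10.0)^0.099 = 19.3 × (4.7500)^0.099
    = 19.3 × 1.1668 = 22.5190 km/h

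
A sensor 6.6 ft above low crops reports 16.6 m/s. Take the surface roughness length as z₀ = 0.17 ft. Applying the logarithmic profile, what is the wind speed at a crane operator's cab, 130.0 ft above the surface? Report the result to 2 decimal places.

Log law: V(z) ∝ ln(z/z₀), so V₂/V₁ = ln(z₂/z₀) / ln(z₁/z₀).
ln(130.0/0.17) = 6.6395, ln(6.6/0.17) = 3.6590
V₂ = 16.6 × 6.6395/3.6590 = 16.6 × 1.8146 = 30.1216 m/s

30.12 m/s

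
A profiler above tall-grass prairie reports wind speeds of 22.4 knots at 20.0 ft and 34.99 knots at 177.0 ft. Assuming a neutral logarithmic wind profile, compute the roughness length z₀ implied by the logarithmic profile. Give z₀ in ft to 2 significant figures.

Log law: V(z) ∝ ln(z/z₀). With r = V₁/V₂ = 22.4/34.99 = 0.64018,
r · ln(z₂/z₀) = ln(z₁/z₀) ⇒ ln z₀ = (ln z₁ − r·ln z₂)/(1 − r)
ln z₀ = (2.99573 − 0.64018×5.17615) / 0.35982 = -0.8836
z₀ = exp(-0.8836) = 0.4133 ft

z₀ ≈ 0.41 ft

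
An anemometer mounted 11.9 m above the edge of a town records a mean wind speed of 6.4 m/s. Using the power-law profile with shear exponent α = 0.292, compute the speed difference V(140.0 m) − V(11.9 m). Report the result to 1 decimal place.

6.7 m/s

Power law: V₂ = V₁ · (z₂/z₁)^α = 6.4 × (11.7647)^0.292 = 13.1459 m/s
ΔV = 13.1459 − 6.4 = 6.7459 m/s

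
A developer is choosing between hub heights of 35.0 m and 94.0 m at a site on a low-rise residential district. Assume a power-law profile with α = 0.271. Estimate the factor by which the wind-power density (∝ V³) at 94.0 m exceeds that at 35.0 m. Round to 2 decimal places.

Speed ratio: V_B/V_A = (z_B/z_A)^α = (94.0/35.0)^0.271 = (2.6857)^0.271 = 1.30700
Power-density ratio: P_B/P_A = (V_B/V_A)³ = (1.30700)³ = 2.23268

2.23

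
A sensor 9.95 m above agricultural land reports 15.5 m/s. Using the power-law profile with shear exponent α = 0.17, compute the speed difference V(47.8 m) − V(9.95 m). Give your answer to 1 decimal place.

4.7 m/s

Power law: V₂ = V₁ · (z₂/z₁)^α = 15.5 × (4.8040)^0.17 = 20.2397 m/s
ΔV = 20.2397 − 15.5 = 4.7397 m/s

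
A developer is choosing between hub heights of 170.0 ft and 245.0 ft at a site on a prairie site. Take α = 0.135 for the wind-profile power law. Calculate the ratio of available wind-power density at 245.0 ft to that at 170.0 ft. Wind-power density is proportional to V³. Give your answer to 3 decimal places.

Speed ratio: V_B/V_A = (z_B/z_A)^α = (245.0/170.0)^0.135 = (1.4412)^0.135 = 1.05057
Power-density ratio: P_B/P_A = (V_B/V_A)³ = (1.05057)³ = 1.15953

1.160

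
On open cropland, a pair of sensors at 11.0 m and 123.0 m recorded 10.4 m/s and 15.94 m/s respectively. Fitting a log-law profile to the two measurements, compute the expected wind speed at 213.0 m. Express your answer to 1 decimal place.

Log law: V ∝ ln(z/z₀). From the pair, with r = V₁/V₂ = 0.65245,
ln z₀ = (ln z₁ − r·ln z₂)/(1 − r) = (2.3979 − 0.65245×4.8122)/0.34755 = -2.1343 → z₀ = 0.1183 m
V₃ = V₁ · ln(z₃/z₀)/ln(z₁/z₀) = 10.4 × 7.4956/4.5322 = 17.2000 m/s

17.2 m/s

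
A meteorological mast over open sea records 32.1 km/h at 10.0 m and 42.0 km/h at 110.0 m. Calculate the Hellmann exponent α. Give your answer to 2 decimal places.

Power law: V₂/V₁ = (z₂/z₁)^α ⇒ α = ln(V₂/V₁) / ln(z₂/z₁)
α = ln(42.0/32.1) / ln(110.0/10.0) = ln(1.3084) / ln(11.0000)
  = 0.26881 / 2.39790 = 0.11210

α ≈ 0.11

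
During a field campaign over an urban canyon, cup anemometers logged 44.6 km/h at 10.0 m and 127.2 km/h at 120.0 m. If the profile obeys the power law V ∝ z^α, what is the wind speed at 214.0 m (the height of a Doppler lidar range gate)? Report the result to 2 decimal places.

First find α: α = ln(V₂/V₁)/ln(z₂/z₁) = ln(127.2/44.6)/ln(120.0/10.0) = 1.04803/2.48491 = 0.4218
Extrapolate from 120.0 m to 214.0 m: V₃ = 127.2 × (214.0/120.0)^0.4218 = 127.2 × 1.2763 = 162.3477 km/h

162.35 km/h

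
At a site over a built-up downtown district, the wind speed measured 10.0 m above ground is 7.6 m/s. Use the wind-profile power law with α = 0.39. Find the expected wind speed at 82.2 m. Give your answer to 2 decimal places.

Power-law profile: V₂ = V₁ · (z₂/z₁)^α
V₂ = 7.6 × (82.2/10.0)^0.39 = 7.6 × (8.2200)^0.39
    = 7.6 × 2.2740 = 17.2828 m/s

17.28 m/s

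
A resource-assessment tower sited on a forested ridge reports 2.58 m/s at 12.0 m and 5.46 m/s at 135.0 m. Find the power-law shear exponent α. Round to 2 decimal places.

α ≈ 0.31

Power law: V₂/V₁ = (z₂/z₁)^α ⇒ α = ln(V₂/V₁) / ln(z₂/z₁)
α = ln(5.46/2.58) / ln(135.0/12.0) = ln(2.1163) / ln(11.2500)
  = 0.74966 / 2.42037 = 0.30973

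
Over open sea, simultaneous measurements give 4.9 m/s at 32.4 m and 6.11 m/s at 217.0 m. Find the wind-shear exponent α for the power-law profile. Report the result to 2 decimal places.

α ≈ 0.12

Power law: V₂/V₁ = (z₂/z₁)^α ⇒ α = ln(V₂/V₁) / ln(z₂/z₁)
α = ln(6.11/4.9) / ln(217.0/32.4) = ln(1.2469) / ln(6.6975)
  = 0.22069 / 1.90174 = 0.11605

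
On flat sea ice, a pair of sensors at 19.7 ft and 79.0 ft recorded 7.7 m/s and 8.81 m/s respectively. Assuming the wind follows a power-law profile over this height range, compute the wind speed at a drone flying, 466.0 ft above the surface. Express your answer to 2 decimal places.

10.46 m/s

First find α: α = ln(V₂/V₁)/ln(z₂/z₁) = ln(8.81/7.7)/ln(79.0/19.7) = 0.13467/1.38883 = 0.0970
Extrapolate from 79.0 ft to 466.0 ft: V₃ = 8.81 × (466.0/79.0)^0.0970 = 8.81 × 1.1878 = 10.4643 m/s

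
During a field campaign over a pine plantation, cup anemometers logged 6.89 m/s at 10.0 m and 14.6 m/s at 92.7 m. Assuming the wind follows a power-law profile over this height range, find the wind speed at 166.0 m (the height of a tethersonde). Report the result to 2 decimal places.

17.77 m/s

First find α: α = ln(V₂/V₁)/ln(z₂/z₁) = ln(14.6/6.89)/ln(92.7/10.0) = 0.75095/2.22678 = 0.3372
Extrapolate from 92.7 m to 166.0 m: V₃ = 14.6 × (166.0/92.7)^0.3372 = 14.6 × 1.2171 = 17.7698 m/s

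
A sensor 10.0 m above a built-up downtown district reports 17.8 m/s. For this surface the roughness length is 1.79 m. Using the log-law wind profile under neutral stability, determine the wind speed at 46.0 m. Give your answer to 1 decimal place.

33.6 m/s

Log law: V(z) ∝ ln(z/z₀), so V₂/V₁ = ln(z₂/z₀) / ln(z₁/z₀).
ln(46.0/1.79) = 3.2464, ln(10.0/1.79) = 1.7204
V₂ = 17.8 × 3.2464/1.7204 = 17.8 × 1.8871 = 33.5895 m/s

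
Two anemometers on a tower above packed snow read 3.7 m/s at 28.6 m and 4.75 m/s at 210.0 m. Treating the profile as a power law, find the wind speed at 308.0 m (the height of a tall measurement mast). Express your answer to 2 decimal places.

First find α: α = ln(V₂/V₁)/ln(z₂/z₁) = ln(4.75/3.7)/ln(210.0/28.6) = 0.24981/1.99370 = 0.1253
Extrapolate from 210.0 m to 308.0 m: V₃ = 4.75 × (308.0/210.0)^0.1253 = 4.75 × 1.0492 = 4.9835 m/s

4.98 m/s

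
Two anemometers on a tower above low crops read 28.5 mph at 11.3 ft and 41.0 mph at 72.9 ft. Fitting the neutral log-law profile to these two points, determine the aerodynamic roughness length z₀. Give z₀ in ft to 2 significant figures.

z₀ ≈ 0.16 ft

Log law: V(z) ∝ ln(z/z₀). With r = V₁/V₂ = 28.5/41.0 = 0.69512,
r · ln(z₂/z₀) = ln(z₁/z₀) ⇒ ln z₀ = (ln z₁ − r·ln z₂)/(1 − r)
ln z₀ = (2.42480 − 0.69512×4.28909) / 0.30488 = -1.8258
z₀ = exp(-1.8258) = 0.1611 ft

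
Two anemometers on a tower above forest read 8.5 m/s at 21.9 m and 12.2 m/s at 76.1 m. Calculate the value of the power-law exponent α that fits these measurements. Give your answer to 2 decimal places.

Power law: V₂/V₁ = (z₂/z₁)^α ⇒ α = ln(V₂/V₁) / ln(z₂/z₁)
α = ln(12.2/8.5) / ln(76.1/21.9) = ln(1.4353) / ln(3.4749)
  = 0.36137 / 1.24556 = 0.29013

α ≈ 0.29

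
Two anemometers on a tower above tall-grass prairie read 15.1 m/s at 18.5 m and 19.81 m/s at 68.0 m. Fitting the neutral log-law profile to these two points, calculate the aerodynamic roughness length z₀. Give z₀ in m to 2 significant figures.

Log law: V(z) ∝ ln(z/z₀). With r = V₁/V₂ = 15.1/19.81 = 0.76224,
r · ln(z₂/z₀) = ln(z₁/z₀) ⇒ ln z₀ = (ln z₁ − r·ln z₂)/(1 − r)
ln z₀ = (2.91777 − 0.76224×4.21951) / 0.23776 = -1.2555
z₀ = exp(-1.2555) = 0.2849 m

z₀ ≈ 0.28 m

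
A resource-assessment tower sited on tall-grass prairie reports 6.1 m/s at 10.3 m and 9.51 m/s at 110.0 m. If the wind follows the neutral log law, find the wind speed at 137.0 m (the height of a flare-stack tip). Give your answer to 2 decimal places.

Log law: V ∝ ln(z/z₀). From the pair, with r = V₁/V₂ = 0.64143,
ln z₀ = (ln z₁ − r·ln z₂)/(1 − r) = (2.3321 − 0.64143×4.7005)/0.35857 = -1.9045 → z₀ = 0.1489 m
V₃ = V₁ · ln(z₃/z₀)/ln(z₁/z₀) = 6.1 × 6.8245/4.2366 = 9.8260 m/s

9.83 m/s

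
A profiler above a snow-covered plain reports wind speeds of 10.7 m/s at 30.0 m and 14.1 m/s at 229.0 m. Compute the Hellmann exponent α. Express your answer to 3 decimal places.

α ≈ 0.136

Power law: V₂/V₁ = (z₂/z₁)^α ⇒ α = ln(V₂/V₁) / ln(z₂/z₁)
α = ln(14.1/10.7) / ln(229.0/30.0) = ln(1.3178) / ln(7.6333)
  = 0.27593 / 2.03252 = 0.13576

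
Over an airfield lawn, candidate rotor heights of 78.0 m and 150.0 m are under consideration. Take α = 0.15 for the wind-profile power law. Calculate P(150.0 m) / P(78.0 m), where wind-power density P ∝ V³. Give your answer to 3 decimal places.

1.342

Speed ratio: V_B/V_A = (z_B/z_A)^α = (150.0/78.0)^0.15 = (1.9231)^0.15 = 1.10306
Power-density ratio: P_B/P_A = (V_B/V_A)³ = (1.10306)³ = 1.34214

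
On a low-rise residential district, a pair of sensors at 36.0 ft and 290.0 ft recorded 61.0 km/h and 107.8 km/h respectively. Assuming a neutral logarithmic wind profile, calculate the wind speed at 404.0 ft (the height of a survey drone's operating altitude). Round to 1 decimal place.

Log law: V ∝ ln(z/z₀). From the pair, with r = V₁/V₂ = 0.56586,
ln z₀ = (ln z₁ − r·ln z₂)/(1 − r) = (3.5835 − 0.56586×5.6699)/0.43414 = 0.8641 → z₀ = 2.373 ft
V₃ = V₁ · ln(z₃/z₀)/ln(z₁/z₀) = 61.0 × 5.1373/2.7194 = 115.2368 km/h

115.2 km/h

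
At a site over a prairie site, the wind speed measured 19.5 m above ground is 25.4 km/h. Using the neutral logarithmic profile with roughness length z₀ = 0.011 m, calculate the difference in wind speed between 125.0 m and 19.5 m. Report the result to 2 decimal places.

6.31 km/h

Log law: V₂ = V₁ · ln(z₂/z₀)/ln(z₁/z₀) = 25.4 × 9.3382/7.4803 = 31.7087 km/h
ΔV = 31.7087 − 25.4 = 6.3087 km/h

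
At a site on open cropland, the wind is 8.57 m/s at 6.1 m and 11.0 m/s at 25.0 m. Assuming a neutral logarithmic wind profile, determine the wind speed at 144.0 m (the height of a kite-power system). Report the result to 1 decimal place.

14.0 m/s

Log law: V ∝ ln(z/z₀). From the pair, with r = V₁/V₂ = 0.77909,
ln z₀ = (ln z₁ − r·ln z₂)/(1 − r) = (1.8083 − 0.77909×3.2189)/0.22091 = -3.1665 → z₀ = 0.04215 m
V₃ = V₁ · ln(z₃/z₀)/ln(z₁/z₀) = 8.57 × 8.1363/4.9748 = 14.0163 m/s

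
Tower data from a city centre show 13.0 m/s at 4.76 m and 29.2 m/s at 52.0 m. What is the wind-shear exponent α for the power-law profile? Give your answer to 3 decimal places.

α ≈ 0.338

Power law: V₂/V₁ = (z₂/z₁)^α ⇒ α = ln(V₂/V₁) / ln(z₂/z₁)
α = ln(29.2/13.0) / ln(52.0/4.76) = ln(2.2462) / ln(10.9244)
  = 0.80922 / 2.39100 = 0.33844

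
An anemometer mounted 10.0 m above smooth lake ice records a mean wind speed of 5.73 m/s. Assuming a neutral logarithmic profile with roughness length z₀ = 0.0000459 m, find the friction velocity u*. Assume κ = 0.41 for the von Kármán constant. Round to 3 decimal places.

Log law: V(z) = (u*/κ) · ln(z/z₀) ⇒ u* = κ · V / ln(z/z₀)
u* = 0.41 × 5.73 / ln(10.0/0.0000459) = 0.41 × 5.73 / 12.2916
   = 2.3493 / 12.2916 = 0.1911 m/s

u* ≈ 0.191 m/s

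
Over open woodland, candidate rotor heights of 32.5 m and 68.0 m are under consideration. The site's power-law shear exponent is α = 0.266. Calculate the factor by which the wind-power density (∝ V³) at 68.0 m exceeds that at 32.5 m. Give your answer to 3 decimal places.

Speed ratio: V_B/V_A = (z_B/z_A)^α = (68.0/32.5)^0.266 = (2.0923)^0.266 = 1.21699
Power-density ratio: P_B/P_A = (V_B/V_A)³ = (1.21699)³ = 1.80243

1.802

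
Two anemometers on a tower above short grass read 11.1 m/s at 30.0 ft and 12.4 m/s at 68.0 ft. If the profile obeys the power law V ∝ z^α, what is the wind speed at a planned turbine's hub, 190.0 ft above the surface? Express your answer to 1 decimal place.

14.3 m/s

First find α: α = ln(V₂/V₁)/ln(z₂/z₁) = ln(12.4/11.1)/ln(68.0/30.0) = 0.11075/0.81831 = 0.1353
Extrapolate from 68.0 ft to 190.0 ft: V₃ = 12.4 × (190.0/68.0)^0.1353 = 12.4 × 1.1492 = 14.2501 m/s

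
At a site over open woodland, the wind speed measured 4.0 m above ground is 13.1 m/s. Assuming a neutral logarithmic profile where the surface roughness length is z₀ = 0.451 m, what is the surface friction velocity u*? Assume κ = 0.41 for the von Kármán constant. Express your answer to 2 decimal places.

Log law: V(z) = (u*/κ) · ln(z/z₀) ⇒ u* = κ · V / ln(z/z₀)
u* = 0.41 × 13.1 / ln(4.0/0.451) = 0.41 × 13.1 / 2.1826
   = 5.3710 / 2.1826 = 2.4608 m/s

u* ≈ 2.46 m/s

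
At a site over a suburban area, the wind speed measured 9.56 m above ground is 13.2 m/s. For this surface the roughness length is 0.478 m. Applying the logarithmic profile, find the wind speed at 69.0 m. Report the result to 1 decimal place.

21.9 m/s

Log law: V(z) ∝ ln(z/z₀), so V₂/V₁ = ln(z₂/z₀) / ln(z₁/z₀).
ln(69.0/0.478) = 4.9723, ln(9.56/0.478) = 2.9957
V₂ = 13.2 × 4.9723/2.9957 = 13.2 × 1.6598 = 21.9091 m/s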